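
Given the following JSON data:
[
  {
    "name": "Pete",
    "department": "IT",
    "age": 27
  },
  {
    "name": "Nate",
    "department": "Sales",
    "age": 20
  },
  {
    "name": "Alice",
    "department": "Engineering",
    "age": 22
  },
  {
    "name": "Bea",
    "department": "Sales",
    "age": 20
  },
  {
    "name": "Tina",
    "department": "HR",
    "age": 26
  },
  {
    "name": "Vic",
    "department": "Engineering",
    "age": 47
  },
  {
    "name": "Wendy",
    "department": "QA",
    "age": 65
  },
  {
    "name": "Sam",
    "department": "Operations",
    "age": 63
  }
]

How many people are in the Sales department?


Scanning records for department = Sales
  Record 1: Nate
  Record 3: Bea
Count: 2

ANSWER: 2


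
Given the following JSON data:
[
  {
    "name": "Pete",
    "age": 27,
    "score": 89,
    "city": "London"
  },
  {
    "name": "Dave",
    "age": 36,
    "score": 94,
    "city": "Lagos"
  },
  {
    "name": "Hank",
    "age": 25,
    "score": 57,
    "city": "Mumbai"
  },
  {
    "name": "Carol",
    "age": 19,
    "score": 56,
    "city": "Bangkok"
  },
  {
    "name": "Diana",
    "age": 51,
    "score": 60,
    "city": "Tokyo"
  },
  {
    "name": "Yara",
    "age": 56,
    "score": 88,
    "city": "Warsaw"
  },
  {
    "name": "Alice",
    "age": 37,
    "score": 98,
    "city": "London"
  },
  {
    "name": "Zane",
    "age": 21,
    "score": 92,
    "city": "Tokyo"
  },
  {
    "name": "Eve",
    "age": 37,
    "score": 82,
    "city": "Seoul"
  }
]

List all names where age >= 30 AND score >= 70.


Checking both conditions:
  Pete (age=27, score=89) -> no
  Dave (age=36, score=94) -> YES
  Hank (age=25, score=57) -> no
  Carol (age=19, score=56) -> no
  Diana (age=51, score=60) -> no
  Yara (age=56, score=88) -> YES
  Alice (age=37, score=98) -> YES
  Zane (age=21, score=92) -> no
  Eve (age=37, score=82) -> YES


ANSWER: Dave, Yara, Alice, Eve


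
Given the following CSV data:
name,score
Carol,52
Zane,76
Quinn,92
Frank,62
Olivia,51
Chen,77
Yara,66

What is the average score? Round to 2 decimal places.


Scores: 52, 76, 92, 62, 51, 77, 66
Sum = 476
Count = 7
Average = 476 / 7 = 68.00

ANSWER: 68.00


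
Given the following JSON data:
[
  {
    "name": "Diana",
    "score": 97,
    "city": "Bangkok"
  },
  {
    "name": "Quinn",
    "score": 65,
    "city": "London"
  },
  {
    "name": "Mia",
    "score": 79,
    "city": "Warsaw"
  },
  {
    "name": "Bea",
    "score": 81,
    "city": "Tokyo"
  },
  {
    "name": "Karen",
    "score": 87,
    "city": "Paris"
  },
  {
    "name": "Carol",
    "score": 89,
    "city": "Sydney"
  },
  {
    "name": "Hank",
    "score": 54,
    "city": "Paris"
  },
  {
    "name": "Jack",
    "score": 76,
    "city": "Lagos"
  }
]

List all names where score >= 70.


Filtering records where score >= 70:
  Diana (score=97) -> YES
  Quinn (score=65) -> no
  Mia (score=79) -> YES
  Bea (score=81) -> YES
  Karen (score=87) -> YES
  Carol (score=89) -> YES
  Hank (score=54) -> no
  Jack (score=76) -> YES


ANSWER: Diana, Mia, Bea, Karen, Carol, Jack


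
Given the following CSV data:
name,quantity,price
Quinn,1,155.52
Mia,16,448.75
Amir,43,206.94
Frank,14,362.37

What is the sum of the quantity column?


Values in 'quantity' column:
  Row 1: 1
  Row 2: 16
  Row 3: 43
  Row 4: 14
Sum = 1 + 16 + 43 + 14 = 74

ANSWER: 74


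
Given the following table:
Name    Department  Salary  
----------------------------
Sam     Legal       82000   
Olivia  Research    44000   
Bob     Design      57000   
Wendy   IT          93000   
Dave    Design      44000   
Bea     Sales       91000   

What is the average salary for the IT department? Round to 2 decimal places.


IT department members:
  Wendy: 93000
Sum = 93000
Count = 1
Average = 93000 / 1 = 93000.00

ANSWER: 93000.00


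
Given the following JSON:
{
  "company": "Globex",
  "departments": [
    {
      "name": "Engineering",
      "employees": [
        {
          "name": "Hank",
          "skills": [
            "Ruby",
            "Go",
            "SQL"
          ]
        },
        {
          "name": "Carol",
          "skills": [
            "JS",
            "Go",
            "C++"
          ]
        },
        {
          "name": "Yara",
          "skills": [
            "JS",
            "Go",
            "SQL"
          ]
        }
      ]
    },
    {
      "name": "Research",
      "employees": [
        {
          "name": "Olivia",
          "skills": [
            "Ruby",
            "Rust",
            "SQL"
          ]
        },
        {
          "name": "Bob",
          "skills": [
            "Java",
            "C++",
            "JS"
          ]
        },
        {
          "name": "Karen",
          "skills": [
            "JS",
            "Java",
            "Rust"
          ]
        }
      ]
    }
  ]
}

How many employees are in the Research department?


Path: departments[1].employees
Count: 3

ANSWER: 3


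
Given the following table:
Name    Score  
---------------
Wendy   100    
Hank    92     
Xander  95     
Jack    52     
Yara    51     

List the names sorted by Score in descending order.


Sorting by Score (descending):
  Wendy: 100
  Xander: 95
  Hank: 92
  Jack: 52
  Yara: 51


ANSWER: Wendy, Xander, Hank, Jack, Yara


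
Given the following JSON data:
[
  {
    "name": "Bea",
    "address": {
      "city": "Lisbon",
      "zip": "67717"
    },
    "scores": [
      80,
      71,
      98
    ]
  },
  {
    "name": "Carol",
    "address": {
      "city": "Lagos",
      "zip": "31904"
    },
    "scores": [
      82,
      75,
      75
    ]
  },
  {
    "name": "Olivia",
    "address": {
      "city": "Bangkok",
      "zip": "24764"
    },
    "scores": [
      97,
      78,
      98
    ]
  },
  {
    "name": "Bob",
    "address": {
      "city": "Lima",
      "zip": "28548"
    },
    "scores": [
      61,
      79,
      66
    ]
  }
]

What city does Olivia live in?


Path: records[2].address.city
Value: Bangkok

ANSWER: Bangkok


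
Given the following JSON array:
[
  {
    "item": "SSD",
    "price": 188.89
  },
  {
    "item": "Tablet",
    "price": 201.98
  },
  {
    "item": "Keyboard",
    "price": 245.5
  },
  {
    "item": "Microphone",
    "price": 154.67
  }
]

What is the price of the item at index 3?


Array index 3 -> Microphone
price = 154.67

ANSWER: 154.67


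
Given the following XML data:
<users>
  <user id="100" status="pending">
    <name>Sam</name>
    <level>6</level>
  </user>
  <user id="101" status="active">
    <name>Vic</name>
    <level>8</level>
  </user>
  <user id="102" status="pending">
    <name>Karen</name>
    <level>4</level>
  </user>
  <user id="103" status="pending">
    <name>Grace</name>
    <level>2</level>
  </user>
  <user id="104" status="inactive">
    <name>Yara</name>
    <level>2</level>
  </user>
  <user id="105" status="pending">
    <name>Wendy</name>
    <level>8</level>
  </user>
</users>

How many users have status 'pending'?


Counting users with status='pending':
  Sam (id=100) -> MATCH
  Karen (id=102) -> MATCH
  Grace (id=103) -> MATCH
  Wendy (id=105) -> MATCH
Count: 4

ANSWER: 4


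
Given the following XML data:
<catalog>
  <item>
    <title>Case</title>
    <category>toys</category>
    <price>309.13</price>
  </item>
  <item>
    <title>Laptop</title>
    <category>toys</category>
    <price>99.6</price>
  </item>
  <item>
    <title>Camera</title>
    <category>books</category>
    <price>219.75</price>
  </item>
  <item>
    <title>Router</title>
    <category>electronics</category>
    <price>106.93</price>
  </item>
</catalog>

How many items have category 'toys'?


Scanning <item> elements for <category>toys</category>:
  Item 1: Case -> MATCH
  Item 2: Laptop -> MATCH
Count: 2

ANSWER: 2


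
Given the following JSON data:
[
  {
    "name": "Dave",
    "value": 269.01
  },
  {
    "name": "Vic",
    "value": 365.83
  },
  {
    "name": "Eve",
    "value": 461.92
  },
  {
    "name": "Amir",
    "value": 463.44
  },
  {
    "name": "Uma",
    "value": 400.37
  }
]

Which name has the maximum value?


Comparing values:
  Dave: 269.01
  Vic: 365.83
  Eve: 461.92
  Amir: 463.44
  Uma: 400.37
Maximum: Amir (463.44)

ANSWER: Amir


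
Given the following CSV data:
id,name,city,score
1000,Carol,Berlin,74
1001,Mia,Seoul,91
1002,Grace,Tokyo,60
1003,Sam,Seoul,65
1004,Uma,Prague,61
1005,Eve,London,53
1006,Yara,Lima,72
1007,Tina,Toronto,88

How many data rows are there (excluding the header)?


Counting rows (excluding header):
Header: id,name,city,score
Data rows: 8

ANSWER: 8


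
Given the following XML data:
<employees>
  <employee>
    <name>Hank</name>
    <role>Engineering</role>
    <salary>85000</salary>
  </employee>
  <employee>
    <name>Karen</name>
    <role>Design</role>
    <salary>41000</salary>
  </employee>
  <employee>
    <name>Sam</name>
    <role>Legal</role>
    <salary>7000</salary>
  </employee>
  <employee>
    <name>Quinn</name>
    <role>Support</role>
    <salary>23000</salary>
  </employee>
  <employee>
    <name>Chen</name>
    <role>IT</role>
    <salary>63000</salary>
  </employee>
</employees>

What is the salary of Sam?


Searching for <employee> with <name>Sam</name>
Found at position 3
<salary>7000</salary>

ANSWER: 7000


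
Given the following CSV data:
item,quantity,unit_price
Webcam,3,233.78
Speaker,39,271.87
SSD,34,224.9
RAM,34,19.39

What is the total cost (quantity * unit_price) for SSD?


Row: SSD
quantity = 34
unit_price = 224.9
total = 34 * 224.9 = 7646.6

ANSWER: 7646.6


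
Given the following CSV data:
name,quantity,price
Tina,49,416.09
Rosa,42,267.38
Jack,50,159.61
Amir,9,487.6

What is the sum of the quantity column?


Values in 'quantity' column:
  Row 1: 49
  Row 2: 42
  Row 3: 50
  Row 4: 9
Sum = 49 + 42 + 50 + 9 = 150

ANSWER: 150


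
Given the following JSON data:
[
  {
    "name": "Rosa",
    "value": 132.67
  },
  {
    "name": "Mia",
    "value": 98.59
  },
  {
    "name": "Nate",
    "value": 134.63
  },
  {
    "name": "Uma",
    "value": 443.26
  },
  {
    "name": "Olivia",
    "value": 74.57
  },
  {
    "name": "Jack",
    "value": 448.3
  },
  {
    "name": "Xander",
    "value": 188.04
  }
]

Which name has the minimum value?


Comparing values:
  Rosa: 132.67
  Mia: 98.59
  Nate: 134.63
  Uma: 443.26
  Olivia: 74.57
  Jack: 448.3
  Xander: 188.04
Minimum: Olivia (74.57)

ANSWER: Olivia


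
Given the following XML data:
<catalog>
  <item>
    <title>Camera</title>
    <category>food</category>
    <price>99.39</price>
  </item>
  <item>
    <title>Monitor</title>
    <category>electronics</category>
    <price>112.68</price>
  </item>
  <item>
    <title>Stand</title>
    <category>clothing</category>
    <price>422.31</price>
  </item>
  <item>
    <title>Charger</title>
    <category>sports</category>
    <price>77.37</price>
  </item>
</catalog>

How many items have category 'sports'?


Scanning <item> elements for <category>sports</category>:
  Item 4: Charger -> MATCH
Count: 1

ANSWER: 1


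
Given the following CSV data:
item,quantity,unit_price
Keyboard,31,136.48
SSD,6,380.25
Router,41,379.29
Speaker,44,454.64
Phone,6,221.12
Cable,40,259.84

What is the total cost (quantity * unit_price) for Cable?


Row: Cable
quantity = 40
unit_price = 259.84
total = 40 * 259.84 = 10393.6

ANSWER: 10393.6


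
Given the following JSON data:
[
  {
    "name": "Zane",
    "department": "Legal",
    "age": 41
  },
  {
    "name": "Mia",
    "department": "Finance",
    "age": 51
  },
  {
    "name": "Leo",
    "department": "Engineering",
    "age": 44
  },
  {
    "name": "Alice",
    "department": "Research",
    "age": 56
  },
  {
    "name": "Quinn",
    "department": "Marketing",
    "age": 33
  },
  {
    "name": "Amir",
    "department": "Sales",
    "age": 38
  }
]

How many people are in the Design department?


Scanning records for department = Design
  No matches found
Count: 0

ANSWER: 0


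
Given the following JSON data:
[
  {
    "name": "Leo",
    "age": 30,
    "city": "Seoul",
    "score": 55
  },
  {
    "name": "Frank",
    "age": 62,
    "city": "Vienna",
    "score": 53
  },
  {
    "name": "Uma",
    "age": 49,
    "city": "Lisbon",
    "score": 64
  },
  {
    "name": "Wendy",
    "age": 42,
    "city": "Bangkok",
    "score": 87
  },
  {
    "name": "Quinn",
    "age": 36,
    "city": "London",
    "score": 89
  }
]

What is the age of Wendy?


Looking up record where name = Wendy
Record index: 3
Field 'age' = 42

ANSWER: 42


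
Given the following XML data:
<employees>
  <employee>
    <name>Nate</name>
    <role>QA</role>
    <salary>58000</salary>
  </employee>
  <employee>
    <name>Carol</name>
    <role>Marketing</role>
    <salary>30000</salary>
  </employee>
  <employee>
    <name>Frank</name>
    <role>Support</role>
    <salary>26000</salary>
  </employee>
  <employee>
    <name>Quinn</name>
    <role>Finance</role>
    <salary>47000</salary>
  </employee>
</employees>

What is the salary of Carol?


Searching for <employee> with <name>Carol</name>
Found at position 2
<salary>30000</salary>

ANSWER: 30000


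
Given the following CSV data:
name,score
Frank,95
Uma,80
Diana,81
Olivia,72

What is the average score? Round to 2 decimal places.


Scores: 95, 80, 81, 72
Sum = 328
Count = 4
Average = 328 / 4 = 82.00

ANSWER: 82.00


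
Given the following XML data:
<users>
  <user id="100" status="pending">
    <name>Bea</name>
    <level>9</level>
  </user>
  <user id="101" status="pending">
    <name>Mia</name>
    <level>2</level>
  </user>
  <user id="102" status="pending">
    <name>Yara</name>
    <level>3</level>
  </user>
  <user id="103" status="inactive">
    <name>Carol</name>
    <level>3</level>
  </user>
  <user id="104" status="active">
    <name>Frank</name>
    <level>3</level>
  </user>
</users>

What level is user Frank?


Finding user: Frank
<level>3</level>

ANSWER: 3


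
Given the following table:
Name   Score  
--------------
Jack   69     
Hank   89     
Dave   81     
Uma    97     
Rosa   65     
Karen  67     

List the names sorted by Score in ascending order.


Sorting by Score (ascending):
  Rosa: 65
  Karen: 67
  Jack: 69
  Dave: 81
  Hank: 89
  Uma: 97


ANSWER: Rosa, Karen, Jack, Dave, Hank, Uma


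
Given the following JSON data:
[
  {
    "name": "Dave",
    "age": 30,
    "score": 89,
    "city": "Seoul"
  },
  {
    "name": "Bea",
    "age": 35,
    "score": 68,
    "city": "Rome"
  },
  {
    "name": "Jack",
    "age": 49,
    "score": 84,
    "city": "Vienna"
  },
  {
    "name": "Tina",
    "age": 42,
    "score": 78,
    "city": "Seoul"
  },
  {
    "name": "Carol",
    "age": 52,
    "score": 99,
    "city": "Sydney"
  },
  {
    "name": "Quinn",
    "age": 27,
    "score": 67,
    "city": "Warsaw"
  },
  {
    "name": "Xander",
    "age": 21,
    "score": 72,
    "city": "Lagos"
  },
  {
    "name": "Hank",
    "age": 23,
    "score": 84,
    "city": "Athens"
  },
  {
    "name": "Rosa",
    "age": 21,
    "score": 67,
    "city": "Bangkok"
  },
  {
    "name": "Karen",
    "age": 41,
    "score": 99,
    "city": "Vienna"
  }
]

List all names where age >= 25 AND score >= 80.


Checking both conditions:
  Dave (age=30, score=89) -> YES
  Bea (age=35, score=68) -> no
  Jack (age=49, score=84) -> YES
  Tina (age=42, score=78) -> no
  Carol (age=52, score=99) -> YES
  Quinn (age=27, score=67) -> no
  Xander (age=21, score=72) -> no
  Hank (age=23, score=84) -> no
  Rosa (age=21, score=67) -> no
  Karen (age=41, score=99) -> YES


ANSWER: Dave, Jack, Carol, Karen


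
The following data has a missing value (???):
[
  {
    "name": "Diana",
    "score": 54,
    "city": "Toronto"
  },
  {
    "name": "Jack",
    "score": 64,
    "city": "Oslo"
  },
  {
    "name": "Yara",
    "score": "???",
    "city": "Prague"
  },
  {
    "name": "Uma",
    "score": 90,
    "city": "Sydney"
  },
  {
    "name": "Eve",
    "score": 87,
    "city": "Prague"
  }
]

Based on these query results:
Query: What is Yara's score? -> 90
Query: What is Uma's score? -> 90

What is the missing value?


The missing value is Yara's score
From query: Yara's score = 90

ANSWER: 90


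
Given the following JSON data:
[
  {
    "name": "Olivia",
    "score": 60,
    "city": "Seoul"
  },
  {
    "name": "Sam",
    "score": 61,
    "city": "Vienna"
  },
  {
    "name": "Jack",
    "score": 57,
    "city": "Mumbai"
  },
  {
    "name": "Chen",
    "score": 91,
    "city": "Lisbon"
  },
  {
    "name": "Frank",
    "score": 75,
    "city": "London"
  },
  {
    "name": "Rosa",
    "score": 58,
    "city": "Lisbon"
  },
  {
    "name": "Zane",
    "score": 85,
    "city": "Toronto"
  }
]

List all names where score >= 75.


Filtering records where score >= 75:
  Olivia (score=60) -> no
  Sam (score=61) -> no
  Jack (score=57) -> no
  Chen (score=91) -> YES
  Frank (score=75) -> YES
  Rosa (score=58) -> no
  Zane (score=85) -> YES


ANSWER: Chen, Frank, Zane


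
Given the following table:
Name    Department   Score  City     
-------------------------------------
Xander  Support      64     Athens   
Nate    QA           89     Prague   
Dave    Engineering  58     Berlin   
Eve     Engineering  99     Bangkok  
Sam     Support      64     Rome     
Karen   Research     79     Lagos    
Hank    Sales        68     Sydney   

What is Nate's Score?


Row 2: Nate
Score = 89

ANSWER: 89


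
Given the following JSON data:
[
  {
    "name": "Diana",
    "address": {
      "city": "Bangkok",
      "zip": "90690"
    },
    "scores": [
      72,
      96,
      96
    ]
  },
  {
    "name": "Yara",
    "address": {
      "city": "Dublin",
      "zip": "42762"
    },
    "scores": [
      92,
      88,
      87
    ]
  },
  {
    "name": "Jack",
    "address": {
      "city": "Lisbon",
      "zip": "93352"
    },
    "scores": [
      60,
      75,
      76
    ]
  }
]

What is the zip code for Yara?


Path: records[1].address.zip
Value: 42762

ANSWER: 42762


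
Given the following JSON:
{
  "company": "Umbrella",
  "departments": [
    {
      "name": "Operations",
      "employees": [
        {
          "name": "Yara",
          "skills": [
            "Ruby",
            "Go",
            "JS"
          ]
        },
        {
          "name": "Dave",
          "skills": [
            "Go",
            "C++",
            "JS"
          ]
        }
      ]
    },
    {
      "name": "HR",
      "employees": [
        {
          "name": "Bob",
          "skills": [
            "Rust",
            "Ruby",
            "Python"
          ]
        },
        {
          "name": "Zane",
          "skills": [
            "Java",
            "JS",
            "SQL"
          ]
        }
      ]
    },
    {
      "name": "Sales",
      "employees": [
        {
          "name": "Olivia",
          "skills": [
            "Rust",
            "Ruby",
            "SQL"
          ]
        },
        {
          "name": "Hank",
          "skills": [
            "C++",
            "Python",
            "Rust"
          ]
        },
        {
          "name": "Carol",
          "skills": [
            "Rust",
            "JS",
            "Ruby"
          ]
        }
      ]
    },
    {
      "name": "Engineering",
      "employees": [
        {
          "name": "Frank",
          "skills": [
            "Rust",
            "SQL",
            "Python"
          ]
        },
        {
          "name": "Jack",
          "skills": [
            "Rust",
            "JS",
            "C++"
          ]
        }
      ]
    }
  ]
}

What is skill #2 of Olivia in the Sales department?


Path: departments[2].employees[0].skills[1]
Value: Ruby

ANSWER: Ruby


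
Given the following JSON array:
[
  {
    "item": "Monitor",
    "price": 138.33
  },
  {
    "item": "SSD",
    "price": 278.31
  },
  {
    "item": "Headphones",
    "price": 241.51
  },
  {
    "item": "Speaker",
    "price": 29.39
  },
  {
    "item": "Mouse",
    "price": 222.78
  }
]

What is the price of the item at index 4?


Array index 4 -> Mouse
price = 222.78

ANSWER: 222.78


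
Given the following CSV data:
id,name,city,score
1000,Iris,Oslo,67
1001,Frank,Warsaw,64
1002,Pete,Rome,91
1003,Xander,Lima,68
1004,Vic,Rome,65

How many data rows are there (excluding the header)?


Counting rows (excluding header):
Header: id,name,city,score
Data rows: 5

ANSWER: 5


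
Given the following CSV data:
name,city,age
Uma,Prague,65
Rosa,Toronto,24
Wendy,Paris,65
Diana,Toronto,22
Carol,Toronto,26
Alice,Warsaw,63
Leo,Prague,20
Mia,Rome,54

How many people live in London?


Scanning city column for 'London':
Total matches: 0

ANSWER: 0


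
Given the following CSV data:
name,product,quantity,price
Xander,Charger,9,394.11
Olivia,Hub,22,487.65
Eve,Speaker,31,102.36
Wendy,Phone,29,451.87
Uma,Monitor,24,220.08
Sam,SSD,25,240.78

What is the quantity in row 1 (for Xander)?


Row 1: Xander
Column 'quantity' = 9

ANSWER: 9


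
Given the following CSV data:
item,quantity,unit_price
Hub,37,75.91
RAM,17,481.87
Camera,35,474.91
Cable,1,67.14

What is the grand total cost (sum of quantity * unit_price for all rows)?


Computing row totals:
  Hub: 37 * 75.91 = 2808.67
  RAM: 17 * 481.87 = 8191.79
  Camera: 35 * 474.91 = 16621.85
  Cable: 1 * 67.14 = 67.14
Grand total = 2808.67 + 8191.79 + 16621.85 + 67.14 = 27689.45

ANSWER: 27689.45


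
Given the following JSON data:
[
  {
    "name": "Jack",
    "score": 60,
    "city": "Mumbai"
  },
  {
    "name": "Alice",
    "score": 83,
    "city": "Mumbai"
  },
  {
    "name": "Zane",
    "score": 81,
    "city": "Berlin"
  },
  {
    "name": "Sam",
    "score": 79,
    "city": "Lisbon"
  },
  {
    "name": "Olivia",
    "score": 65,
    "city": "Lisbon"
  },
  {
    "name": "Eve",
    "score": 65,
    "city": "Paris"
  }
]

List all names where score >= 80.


Filtering records where score >= 80:
  Jack (score=60) -> no
  Alice (score=83) -> YES
  Zane (score=81) -> YES
  Sam (score=79) -> no
  Olivia (score=65) -> no
  Eve (score=65) -> no


ANSWER: Alice, Zane


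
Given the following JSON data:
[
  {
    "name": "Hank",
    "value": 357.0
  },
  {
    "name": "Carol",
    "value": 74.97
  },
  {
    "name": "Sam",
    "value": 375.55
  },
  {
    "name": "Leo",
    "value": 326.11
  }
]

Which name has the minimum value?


Comparing values:
  Hank: 357.0
  Carol: 74.97
  Sam: 375.55
  Leo: 326.11
Minimum: Carol (74.97)

ANSWER: Carol


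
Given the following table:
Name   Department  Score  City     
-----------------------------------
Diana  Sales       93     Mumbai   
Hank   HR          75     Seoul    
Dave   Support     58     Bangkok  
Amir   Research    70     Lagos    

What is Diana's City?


Row 1: Diana
City = Mumbai

ANSWER: Mumbai


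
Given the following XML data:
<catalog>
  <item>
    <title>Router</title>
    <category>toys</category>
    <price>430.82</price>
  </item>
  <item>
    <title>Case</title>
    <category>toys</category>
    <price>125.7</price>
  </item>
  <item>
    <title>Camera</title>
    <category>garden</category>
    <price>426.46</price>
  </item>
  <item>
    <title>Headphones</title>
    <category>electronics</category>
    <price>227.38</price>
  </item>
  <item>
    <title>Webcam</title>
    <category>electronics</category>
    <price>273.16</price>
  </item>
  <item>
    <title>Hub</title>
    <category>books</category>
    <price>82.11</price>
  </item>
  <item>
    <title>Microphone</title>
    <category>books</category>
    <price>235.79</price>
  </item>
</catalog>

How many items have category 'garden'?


Scanning <item> elements for <category>garden</category>:
  Item 3: Camera -> MATCH
Count: 1

ANSWER: 1


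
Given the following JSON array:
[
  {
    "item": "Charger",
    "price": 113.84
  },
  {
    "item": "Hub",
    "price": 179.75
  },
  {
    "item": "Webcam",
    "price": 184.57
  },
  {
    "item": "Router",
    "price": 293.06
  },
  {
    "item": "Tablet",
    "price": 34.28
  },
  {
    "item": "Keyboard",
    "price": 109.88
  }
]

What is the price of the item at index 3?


Array index 3 -> Router
price = 293.06

ANSWER: 293.06


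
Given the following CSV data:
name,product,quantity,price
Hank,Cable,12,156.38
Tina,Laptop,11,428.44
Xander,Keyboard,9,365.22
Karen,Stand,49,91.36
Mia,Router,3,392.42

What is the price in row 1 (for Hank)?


Row 1: Hank
Column 'price' = 156.38

ANSWER: 156.38


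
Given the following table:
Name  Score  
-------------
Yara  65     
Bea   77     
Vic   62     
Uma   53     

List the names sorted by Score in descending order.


Sorting by Score (descending):
  Bea: 77
  Yara: 65
  Vic: 62
  Uma: 53


ANSWER: Bea, Yara, Vic, Uma


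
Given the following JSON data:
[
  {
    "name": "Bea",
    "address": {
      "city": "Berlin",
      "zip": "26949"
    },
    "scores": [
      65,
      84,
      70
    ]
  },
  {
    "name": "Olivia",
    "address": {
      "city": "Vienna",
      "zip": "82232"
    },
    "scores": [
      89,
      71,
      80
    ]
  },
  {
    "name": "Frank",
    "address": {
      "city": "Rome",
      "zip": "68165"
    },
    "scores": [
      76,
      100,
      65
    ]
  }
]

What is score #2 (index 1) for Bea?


Path: records[0].scores[1]
Value: 84

ANSWER: 84


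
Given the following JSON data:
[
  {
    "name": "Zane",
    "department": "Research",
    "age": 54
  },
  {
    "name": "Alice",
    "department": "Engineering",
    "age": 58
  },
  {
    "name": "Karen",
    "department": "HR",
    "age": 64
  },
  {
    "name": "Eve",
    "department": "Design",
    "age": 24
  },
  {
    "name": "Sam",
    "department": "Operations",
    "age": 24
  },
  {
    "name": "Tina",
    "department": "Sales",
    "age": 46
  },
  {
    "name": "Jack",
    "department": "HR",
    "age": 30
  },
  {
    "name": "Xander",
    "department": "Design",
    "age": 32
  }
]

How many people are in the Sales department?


Scanning records for department = Sales
  Record 5: Tina
Count: 1

ANSWER: 1


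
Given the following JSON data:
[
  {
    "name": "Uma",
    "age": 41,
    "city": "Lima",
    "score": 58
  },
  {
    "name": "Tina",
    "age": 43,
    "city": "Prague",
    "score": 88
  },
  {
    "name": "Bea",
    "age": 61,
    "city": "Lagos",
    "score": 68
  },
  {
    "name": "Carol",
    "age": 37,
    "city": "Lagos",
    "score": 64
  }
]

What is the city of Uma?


Looking up record where name = Uma
Record index: 0
Field 'city' = Lima

ANSWER: Lima


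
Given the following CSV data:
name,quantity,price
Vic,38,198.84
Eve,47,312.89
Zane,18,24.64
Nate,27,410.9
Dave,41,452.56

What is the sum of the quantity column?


Values in 'quantity' column:
  Row 1: 38
  Row 2: 47
  Row 3: 18
  Row 4: 27
  Row 5: 41
Sum = 38 + 47 + 18 + 27 + 41 = 171

ANSWER: 171


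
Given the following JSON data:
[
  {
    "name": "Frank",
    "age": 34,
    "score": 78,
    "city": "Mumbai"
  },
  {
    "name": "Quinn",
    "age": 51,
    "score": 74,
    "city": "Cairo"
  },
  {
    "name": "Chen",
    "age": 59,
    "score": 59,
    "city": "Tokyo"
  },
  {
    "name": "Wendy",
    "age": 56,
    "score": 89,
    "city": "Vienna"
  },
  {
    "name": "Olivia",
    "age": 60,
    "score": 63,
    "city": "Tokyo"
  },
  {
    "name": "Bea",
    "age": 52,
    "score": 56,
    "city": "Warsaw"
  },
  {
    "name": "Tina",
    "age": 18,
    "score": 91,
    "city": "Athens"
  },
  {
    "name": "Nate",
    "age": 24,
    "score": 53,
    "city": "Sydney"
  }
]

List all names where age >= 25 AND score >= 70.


Checking both conditions:
  Frank (age=34, score=78) -> YES
  Quinn (age=51, score=74) -> YES
  Chen (age=59, score=59) -> no
  Wendy (age=56, score=89) -> YES
  Olivia (age=60, score=63) -> no
  Bea (age=52, score=56) -> no
  Tina (age=18, score=91) -> no
  Nate (age=24, score=53) -> no


ANSWER: Frank, Quinn, Wendy


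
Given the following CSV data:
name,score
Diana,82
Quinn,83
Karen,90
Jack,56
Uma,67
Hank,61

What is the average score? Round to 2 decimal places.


Scores: 82, 83, 90, 56, 67, 61
Sum = 439
Count = 6
Average = 439 / 6 = 73.17

ANSWER: 73.17


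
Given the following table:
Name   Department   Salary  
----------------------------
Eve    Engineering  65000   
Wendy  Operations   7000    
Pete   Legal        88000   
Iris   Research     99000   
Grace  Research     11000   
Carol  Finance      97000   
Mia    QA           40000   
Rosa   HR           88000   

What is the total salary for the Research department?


Research department members:
  Iris: 99000
  Grace: 11000
Total = 99000 + 11000 = 110000

ANSWER: 110000


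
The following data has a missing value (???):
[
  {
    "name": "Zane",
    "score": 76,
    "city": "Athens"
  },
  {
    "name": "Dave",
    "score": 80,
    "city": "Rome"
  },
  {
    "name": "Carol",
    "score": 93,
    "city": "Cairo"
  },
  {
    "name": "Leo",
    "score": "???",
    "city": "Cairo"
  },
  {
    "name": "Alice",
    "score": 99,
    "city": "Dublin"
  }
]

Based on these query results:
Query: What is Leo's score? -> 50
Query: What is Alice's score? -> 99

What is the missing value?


The missing value is Leo's score
From query: Leo's score = 50

ANSWER: 50


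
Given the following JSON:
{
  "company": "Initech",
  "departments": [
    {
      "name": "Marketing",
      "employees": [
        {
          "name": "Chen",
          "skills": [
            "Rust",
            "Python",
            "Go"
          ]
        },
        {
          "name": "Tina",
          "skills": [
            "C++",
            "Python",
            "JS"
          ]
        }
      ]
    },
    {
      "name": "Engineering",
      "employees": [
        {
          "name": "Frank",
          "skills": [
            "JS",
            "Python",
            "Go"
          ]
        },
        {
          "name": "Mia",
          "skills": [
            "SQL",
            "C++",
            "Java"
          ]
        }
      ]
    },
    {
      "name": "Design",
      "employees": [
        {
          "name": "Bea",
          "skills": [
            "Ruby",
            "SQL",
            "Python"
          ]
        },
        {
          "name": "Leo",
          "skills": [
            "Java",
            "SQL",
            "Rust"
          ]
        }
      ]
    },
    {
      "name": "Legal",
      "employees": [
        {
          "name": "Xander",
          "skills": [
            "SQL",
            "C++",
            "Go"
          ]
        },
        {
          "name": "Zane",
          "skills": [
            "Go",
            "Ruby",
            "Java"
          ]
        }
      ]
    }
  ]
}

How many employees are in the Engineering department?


Path: departments[1].employees
Count: 2

ANSWER: 2


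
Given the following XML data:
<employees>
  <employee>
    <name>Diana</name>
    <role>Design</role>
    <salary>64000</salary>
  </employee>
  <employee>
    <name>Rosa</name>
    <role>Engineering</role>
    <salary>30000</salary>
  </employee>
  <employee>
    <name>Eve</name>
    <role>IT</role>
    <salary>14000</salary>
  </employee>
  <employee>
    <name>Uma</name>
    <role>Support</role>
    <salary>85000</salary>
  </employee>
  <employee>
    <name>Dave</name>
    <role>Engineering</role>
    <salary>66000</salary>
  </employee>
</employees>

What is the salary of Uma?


Searching for <employee> with <name>Uma</name>
Found at position 4
<salary>85000</salary>

ANSWER: 85000


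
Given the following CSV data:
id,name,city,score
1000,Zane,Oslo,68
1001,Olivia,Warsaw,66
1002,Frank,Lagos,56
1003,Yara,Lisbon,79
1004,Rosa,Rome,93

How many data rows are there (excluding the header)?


Counting rows (excluding header):
Header: id,name,city,score
Data rows: 5

ANSWER: 5


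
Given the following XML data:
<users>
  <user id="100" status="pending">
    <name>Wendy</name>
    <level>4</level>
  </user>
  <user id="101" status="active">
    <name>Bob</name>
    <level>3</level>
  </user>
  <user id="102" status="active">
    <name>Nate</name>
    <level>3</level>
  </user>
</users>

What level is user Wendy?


Finding user: Wendy
<level>4</level>

ANSWER: 4


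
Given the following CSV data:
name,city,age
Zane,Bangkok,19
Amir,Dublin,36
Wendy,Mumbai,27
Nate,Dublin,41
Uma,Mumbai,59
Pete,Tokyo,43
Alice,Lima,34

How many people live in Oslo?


Scanning city column for 'Oslo':
Total matches: 0

ANSWER: 0


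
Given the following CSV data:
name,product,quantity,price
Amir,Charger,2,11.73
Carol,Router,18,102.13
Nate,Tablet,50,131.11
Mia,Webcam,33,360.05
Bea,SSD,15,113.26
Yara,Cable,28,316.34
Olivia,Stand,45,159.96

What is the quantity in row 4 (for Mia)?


Row 4: Mia
Column 'quantity' = 33

ANSWER: 33


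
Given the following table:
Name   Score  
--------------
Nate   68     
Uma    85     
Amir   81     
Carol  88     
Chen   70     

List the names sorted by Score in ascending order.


Sorting by Score (ascending):
  Nate: 68
  Chen: 70
  Amir: 81
  Uma: 85
  Carol: 88


ANSWER: Nate, Chen, Amir, Uma, Carol


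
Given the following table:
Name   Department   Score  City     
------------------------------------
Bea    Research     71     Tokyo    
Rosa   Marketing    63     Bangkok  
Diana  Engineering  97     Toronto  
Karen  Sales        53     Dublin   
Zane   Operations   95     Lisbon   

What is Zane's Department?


Row 5: Zane
Department = Operations

ANSWER: Operations


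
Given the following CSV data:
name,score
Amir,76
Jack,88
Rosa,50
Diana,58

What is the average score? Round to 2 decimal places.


Scores: 76, 88, 50, 58
Sum = 272
Count = 4
Average = 272 / 4 = 68.00

ANSWER: 68.00


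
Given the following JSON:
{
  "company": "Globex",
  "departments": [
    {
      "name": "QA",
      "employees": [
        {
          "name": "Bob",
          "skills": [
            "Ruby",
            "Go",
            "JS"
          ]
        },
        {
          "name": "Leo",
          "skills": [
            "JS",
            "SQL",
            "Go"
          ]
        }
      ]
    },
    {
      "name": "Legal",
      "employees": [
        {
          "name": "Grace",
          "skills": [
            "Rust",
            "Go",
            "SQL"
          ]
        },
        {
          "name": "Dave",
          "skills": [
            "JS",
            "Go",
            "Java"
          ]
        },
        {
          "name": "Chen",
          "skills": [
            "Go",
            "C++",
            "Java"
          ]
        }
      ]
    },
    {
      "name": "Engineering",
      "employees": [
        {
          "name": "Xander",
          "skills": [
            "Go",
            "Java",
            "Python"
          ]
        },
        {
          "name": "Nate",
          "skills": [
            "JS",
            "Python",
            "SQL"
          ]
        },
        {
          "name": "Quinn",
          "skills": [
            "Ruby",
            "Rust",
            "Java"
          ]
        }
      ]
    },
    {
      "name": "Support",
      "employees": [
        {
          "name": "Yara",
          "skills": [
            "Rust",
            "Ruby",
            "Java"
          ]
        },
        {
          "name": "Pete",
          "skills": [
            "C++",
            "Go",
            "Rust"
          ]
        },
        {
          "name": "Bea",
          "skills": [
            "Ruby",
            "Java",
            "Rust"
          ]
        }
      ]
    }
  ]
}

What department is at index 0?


Path: departments[0].name
Value: QA

ANSWER: QA


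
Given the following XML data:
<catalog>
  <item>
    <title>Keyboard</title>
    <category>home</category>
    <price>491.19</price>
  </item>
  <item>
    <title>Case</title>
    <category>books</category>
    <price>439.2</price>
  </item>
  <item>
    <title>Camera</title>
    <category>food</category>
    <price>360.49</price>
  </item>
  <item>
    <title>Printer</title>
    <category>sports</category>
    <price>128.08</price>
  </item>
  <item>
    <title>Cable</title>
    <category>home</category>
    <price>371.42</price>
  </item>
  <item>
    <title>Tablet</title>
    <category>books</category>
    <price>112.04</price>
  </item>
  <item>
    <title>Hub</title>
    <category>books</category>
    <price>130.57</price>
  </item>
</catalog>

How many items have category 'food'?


Scanning <item> elements for <category>food</category>:
  Item 3: Camera -> MATCH
Count: 1

ANSWER: 1


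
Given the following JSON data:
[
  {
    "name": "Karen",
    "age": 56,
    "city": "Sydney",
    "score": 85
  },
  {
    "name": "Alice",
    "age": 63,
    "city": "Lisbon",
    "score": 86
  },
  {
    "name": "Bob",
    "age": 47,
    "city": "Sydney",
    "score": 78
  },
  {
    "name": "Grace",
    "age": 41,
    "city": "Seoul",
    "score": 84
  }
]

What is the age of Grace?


Looking up record where name = Grace
Record index: 3
Field 'age' = 41

ANSWER: 41


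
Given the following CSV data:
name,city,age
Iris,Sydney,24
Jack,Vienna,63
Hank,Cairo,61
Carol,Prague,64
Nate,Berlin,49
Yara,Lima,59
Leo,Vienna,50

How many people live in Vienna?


Scanning city column for 'Vienna':
  Row 2: Jack -> MATCH
  Row 7: Leo -> MATCH
Total matches: 2

ANSWER: 2


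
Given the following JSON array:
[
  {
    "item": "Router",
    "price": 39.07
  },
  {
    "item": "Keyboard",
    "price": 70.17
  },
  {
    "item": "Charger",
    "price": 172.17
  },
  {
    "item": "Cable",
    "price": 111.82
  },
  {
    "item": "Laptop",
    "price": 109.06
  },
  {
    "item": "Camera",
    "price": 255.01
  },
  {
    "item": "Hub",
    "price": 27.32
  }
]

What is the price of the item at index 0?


Array index 0 -> Router
price = 39.07

ANSWER: 39.07


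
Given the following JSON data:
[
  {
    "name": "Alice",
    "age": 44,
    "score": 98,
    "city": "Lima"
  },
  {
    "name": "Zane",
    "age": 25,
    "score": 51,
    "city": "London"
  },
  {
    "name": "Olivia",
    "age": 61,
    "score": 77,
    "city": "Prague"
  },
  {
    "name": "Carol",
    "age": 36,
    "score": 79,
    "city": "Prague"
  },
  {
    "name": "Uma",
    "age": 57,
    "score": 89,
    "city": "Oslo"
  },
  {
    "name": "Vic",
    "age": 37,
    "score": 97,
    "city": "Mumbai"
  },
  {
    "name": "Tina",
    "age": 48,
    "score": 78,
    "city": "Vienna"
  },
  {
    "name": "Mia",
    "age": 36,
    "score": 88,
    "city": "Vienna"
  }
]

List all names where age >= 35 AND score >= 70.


Checking both conditions:
  Alice (age=44, score=98) -> YES
  Zane (age=25, score=51) -> no
  Olivia (age=61, score=77) -> YES
  Carol (age=36, score=79) -> YES
  Uma (age=57, score=89) -> YES
  Vic (age=37, score=97) -> YES
  Tina (age=48, score=78) -> YES
  Mia (age=36, score=88) -> YES


ANSWER: Alice, Olivia, Carol, Uma, Vic, Tina, Mia


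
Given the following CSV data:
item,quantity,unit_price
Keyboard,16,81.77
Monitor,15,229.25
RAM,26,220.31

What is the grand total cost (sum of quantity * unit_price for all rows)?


Computing row totals:
  Keyboard: 16 * 81.77 = 1308.32
  Monitor: 15 * 229.25 = 3438.75
  RAM: 26 * 220.31 = 5728.06
Grand total = 1308.32 + 3438.75 + 5728.06 = 10475.13

ANSWER: 10475.13


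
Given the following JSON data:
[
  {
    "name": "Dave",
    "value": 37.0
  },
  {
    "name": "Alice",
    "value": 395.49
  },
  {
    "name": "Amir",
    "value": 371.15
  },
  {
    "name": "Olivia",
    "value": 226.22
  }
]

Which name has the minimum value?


Comparing values:
  Dave: 37.0
  Alice: 395.49
  Amir: 371.15
  Olivia: 226.22
Minimum: Dave (37.0)

ANSWER: Dave


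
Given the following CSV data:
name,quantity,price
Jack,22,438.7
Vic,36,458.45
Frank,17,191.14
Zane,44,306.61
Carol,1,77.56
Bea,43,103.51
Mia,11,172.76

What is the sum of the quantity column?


Values in 'quantity' column:
  Row 1: 22
  Row 2: 36
  Row 3: 17
  Row 4: 44
  Row 5: 1
  Row 6: 43
  Row 7: 11
Sum = 22 + 36 + 17 + 44 + 1 + 43 + 11 = 174

ANSWER: 174


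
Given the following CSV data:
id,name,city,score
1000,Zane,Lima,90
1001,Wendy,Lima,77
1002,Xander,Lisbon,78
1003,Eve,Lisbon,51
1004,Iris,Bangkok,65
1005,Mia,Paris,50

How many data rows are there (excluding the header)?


Counting rows (excluding header):
Header: id,name,city,score
Data rows: 6

ANSWER: 6
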